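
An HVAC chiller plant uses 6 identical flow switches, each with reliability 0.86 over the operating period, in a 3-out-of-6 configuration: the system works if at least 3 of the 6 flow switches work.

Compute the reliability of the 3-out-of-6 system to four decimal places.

R = Σ_{i=3}^{6} C(6,i) p^i (1−p)^{6−i} with p = 0.86
C(6,3)·0.86^3·0.14^3 = 0.034907
C(6,4)·0.86^4·0.14^2 = 0.160820
C(6,5)·0.86^5·0.14^1 = 0.395159
C(6,6)·0.86^6·0.14^0 = 0.404567
Sum = 0.9955

0.9955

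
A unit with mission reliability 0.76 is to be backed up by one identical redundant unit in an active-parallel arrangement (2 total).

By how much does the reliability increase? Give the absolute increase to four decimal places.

0.1824

R_before = 0.76
R_after = 1 − (1 − 0.76)^2 = 0.9424
ΔR = 0.9424 − 0.76 = 0.1824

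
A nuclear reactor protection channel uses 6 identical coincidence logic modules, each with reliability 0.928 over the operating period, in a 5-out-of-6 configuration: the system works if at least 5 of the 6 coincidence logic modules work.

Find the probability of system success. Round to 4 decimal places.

R = Σ_{i=5}^{6} C(6,i) p^i (1−p)^{6−i} with p = 0.928
C(6,5)·0.928^5·0.072^1 = 0.297320
C(6,6)·0.928^6·0.072^0 = 0.638687
Sum = 0.9360

0.9360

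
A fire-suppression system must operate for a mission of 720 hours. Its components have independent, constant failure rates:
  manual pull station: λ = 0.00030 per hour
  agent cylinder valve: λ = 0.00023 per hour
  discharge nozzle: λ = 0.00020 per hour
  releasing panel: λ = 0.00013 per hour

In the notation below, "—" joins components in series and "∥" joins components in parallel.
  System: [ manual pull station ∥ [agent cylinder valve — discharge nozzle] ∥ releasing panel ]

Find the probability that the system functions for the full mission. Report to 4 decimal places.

0.9954

R(manual pull station) = exp(−0.00030 × 720) = 0.805735
R(agent cylinder valve) = exp(−0.00023 × 720) = 0.847385
R(discharge nozzle) = exp(−0.00020 × 720) = 0.865888
R(releasing panel) = exp(−0.00013 × 720) = 0.910647
Series (agent cylinder valve and discharge nozzle): 0.847385 × 0.865888 = 0.733741
Parallel (manual pull station, [0.733741], and releasing panel): 1 − (1 − 0.805735)(1 − 0.733741)(1 − 0.910647) = 0.9954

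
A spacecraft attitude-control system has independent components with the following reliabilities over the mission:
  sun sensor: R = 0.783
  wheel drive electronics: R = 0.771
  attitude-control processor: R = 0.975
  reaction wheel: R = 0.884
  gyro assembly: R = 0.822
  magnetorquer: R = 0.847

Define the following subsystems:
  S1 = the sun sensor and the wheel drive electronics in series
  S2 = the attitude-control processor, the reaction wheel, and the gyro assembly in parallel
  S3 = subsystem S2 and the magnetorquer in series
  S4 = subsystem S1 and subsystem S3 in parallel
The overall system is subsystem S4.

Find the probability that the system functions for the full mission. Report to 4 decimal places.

Series (sun sensor and wheel drive electronics): 0.783000 × 0.771000 = 0.603693
Parallel (attitude-control processor, reaction wheel, and gyro assembly): 1 − (1 − 0.975000)(1 − 0.884000)(1 − 0.822000) = 0.999484
Series ([0.999484] and magnetorquer): 0.999484 × 0.847000 = 0.846563
Parallel ([0.603693] and [0.846563]): 1 − (1 − 0.603693)(1 − 0.846563) = 0.9392

0.9392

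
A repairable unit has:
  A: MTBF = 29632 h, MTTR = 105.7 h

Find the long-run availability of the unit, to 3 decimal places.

A(A) = MTBF/(MTBF+MTTR) = 29632/(29632+105.7) = 0.996

0.996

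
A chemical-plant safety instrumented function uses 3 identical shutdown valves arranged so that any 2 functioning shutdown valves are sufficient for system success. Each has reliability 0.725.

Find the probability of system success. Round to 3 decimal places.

0.815

R = Σ_{i=2}^{3} C(3,i) p^i (1−p)^{3−i} with p = 0.725
C(3,2)·0.725^2·0.275^1 = 0.43364
C(3,3)·0.725^3·0.275^0 = 0.38108
Sum = 0.815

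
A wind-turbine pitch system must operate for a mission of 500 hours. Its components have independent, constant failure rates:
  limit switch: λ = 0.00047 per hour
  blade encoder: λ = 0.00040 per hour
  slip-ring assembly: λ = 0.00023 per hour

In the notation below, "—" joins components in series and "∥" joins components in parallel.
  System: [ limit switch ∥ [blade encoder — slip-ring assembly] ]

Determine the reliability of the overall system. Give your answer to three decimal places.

0.943

R(limit switch) = exp(−0.00047 × 500) = 0.79057
R(blade encoder) = exp(−0.00040 × 500) = 0.81873
R(slip-ring assembly) = exp(−0.00023 × 500) = 0.89137
Series (blade encoder and slip-ring assembly): 0.81873 × 0.89137 = 0.72979
Parallel (limit switch and [0.72979]): 1 − (1 − 0.79057)(1 − 0.72979) = 0.943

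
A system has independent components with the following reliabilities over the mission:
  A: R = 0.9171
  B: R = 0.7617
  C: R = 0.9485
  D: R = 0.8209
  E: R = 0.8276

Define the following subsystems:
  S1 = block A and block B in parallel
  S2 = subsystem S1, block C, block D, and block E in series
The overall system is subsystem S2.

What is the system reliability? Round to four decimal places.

Parallel (A and B): 1 − (1 − 0.917100)(1 − 0.761700) = 0.980245
Series ([0.980245], C, D, and E): 0.980245 × 0.948500 × 0.820900 × 0.827600 = 0.6317

0.6317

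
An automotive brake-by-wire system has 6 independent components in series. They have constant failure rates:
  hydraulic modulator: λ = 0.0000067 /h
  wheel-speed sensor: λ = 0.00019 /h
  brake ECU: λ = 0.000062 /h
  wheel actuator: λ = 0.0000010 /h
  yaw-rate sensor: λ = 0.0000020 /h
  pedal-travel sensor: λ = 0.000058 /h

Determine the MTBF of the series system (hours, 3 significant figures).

3130

Series of exponential components: λ_sys = Σ λ_i
λ_sys = 0.0000067 + 0.00019 + 0.000062 + 0.0000010 + 0.0000020 + 0.000058 = 3.1970e-04 /h
MTBF = 1 / λ_sys = 3130 h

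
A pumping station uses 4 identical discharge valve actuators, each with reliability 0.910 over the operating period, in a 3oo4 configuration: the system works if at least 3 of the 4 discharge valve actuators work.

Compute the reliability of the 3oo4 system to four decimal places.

0.9570

R = Σ_{i=3}^{4} C(4,i) p^i (1−p)^{4−i} with p = 0.910
C(4,3)·0.910^3·0.090^1 = 0.271286
C(4,4)·0.910^4·0.090^0 = 0.685750
Sum = 0.9570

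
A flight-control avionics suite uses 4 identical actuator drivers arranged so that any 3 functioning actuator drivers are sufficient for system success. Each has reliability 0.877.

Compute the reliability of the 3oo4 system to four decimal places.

0.9234

R = Σ_{i=3}^{4} C(4,i) p^i (1−p)^{4−i} with p = 0.877
C(4,3)·0.877^3·0.123^1 = 0.331867
C(4,4)·0.877^4·0.123^0 = 0.591559
Sum = 0.9234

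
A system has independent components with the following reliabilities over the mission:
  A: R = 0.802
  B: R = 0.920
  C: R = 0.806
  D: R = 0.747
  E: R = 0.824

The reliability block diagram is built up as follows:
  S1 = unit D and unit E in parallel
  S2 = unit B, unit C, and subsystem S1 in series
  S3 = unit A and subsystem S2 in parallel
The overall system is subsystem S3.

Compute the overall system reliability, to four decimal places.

Parallel (D and E): 1 − (1 − 0.747000)(1 − 0.824000) = 0.955472
Series (B, C, and [0.955472]): 0.920000 × 0.806000 × 0.955472 = 0.708502
Parallel (A and [0.708502]): 1 − (1 − 0.802000)(1 − 0.708502) = 0.9423

0.9423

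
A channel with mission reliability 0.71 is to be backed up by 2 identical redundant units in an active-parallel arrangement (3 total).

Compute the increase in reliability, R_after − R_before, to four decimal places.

R_before = 0.71
R_after = 1 − (1 − 0.71)^3 = 0.9756
ΔR = 0.9756 − 0.71 = 0.2656

0.2656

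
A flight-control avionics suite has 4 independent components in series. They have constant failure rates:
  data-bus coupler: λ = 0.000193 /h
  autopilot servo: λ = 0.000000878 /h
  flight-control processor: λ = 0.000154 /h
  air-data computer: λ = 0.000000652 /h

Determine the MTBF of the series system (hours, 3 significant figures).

2870

Series of exponential components: λ_sys = Σ λ_i
λ_sys = 0.000193 + 0.000000878 + 0.000154 + 0.000000652 = 3.4853e-04 /h
MTBF = 1 / λ_sys = 2870 h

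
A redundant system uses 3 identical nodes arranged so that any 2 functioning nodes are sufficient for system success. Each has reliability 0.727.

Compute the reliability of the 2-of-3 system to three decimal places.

R = Σ_{i=2}^{3} C(3,i) p^i (1−p)^{3−i} with p = 0.727
C(3,2)·0.727^2·0.273^1 = 0.43287
C(3,3)·0.727^3·0.273^0 = 0.38424
Sum = 0.817

0.817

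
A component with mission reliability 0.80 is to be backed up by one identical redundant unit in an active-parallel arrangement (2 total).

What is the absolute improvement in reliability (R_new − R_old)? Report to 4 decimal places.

0.1600

R_before = 0.80
R_after = 1 − (1 − 0.80)^2 = 0.9600
ΔR = 0.9600 − 0.80 = 0.1600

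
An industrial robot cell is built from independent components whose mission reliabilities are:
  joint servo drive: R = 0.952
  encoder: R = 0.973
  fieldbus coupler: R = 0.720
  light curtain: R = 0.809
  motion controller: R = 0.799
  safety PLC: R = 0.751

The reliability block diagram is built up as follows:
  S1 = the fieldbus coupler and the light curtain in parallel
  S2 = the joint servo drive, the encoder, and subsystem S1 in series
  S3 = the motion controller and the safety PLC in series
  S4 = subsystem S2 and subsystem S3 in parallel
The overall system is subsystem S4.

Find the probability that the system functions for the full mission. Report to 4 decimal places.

0.9507

Parallel (fieldbus coupler and light curtain): 1 − (1 − 0.720000)(1 − 0.809000) = 0.946520
Series (joint servo drive, encoder, and [0.946520]): 0.952000 × 0.973000 × 0.946520 = 0.876758
Series (motion controller and safety PLC): 0.799000 × 0.751000 = 0.600049
Parallel ([0.876758] and [0.600049]): 1 − (1 − 0.876758)(1 − 0.600049) = 0.9507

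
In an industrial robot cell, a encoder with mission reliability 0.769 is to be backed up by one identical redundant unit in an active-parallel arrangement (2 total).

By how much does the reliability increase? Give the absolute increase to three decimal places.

0.178

R_before = 0.769
R_after = 1 − (1 − 0.769)^2 = 0.947
ΔR = 0.947 − 0.769 = 0.178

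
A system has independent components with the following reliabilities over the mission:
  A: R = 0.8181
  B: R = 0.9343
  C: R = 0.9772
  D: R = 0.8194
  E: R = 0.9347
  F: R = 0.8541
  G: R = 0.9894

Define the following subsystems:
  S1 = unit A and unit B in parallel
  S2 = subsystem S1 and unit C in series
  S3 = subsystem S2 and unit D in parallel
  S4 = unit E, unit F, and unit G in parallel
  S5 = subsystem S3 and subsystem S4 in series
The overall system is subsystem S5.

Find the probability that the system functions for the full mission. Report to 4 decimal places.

Parallel (A and B): 1 − (1 − 0.818100)(1 − 0.934300) = 0.988049
Series ([0.988049] and C): 0.988049 × 0.977200 = 0.965521
Parallel ([0.965521] and D): 1 − (1 − 0.965521)(1 − 0.819400) = 0.993773
Parallel (E, F, and G): 1 − (1 − 0.934700)(1 − 0.854100)(1 − 0.989400) = 0.999899
Series ([0.993773] and [0.999899]): 0.993773 × 0.999899 = 0.9937

0.9937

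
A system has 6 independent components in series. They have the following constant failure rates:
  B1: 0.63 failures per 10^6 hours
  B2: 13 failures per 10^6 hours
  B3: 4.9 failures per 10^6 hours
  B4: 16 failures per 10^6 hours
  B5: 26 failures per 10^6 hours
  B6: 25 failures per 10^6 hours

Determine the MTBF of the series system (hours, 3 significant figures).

11700

Series of exponential components: λ_sys = Σ λ_i
λ_sys = 0.00000063 + 0.000013 + 0.0000049 + 0.000016 + 0.000026 + 0.000025 = 8.5530e-05 /h
MTBF = 1 / λ_sys = 11700 h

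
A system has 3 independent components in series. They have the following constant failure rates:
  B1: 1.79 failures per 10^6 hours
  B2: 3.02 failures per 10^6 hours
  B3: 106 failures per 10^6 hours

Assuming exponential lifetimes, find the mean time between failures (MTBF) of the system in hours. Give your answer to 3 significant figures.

Series of exponential components: λ_sys = Σ λ_i
λ_sys = 0.00000179 + 0.00000302 + 0.000106 = 1.1081e-04 /h
MTBF = 1 / λ_sys = 9020 h

9020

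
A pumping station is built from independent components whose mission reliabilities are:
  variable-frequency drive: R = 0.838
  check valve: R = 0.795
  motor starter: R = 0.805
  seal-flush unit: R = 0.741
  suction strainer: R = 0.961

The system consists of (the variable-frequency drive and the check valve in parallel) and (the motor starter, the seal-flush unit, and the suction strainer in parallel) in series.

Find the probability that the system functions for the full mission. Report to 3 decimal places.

Parallel (variable-frequency drive and check valve): 1 − (1 − 0.83800)(1 − 0.79500) = 0.96679
Parallel (motor starter, seal-flush unit, and suction strainer): 1 − (1 − 0.80500)(1 − 0.74100)(1 − 0.96100) = 0.99803
Series ([0.96679] and [0.99803]): 0.96679 × 0.99803 = 0.965

0.965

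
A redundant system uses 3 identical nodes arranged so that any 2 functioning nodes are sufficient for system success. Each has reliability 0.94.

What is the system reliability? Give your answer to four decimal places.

0.9896

R = Σ_{i=2}^{3} C(3,i) p^i (1−p)^{3−i} with p = 0.94
C(3,2)·0.94^2·0.06^1 = 0.159048
C(3,3)·0.94^3·0.06^0 = 0.830584
Sum = 0.9896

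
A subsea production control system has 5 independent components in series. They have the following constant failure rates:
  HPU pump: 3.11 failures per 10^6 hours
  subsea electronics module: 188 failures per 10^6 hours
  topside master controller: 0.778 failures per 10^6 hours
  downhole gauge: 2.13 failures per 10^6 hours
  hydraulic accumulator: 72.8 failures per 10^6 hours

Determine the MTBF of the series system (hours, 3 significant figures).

Series of exponential components: λ_sys = Σ λ_i
λ_sys = 0.00000311 + 0.000188 + 0.000000778 + 0.00000213 + 0.0000728 = 2.6682e-04 /h
MTBF = 1 / λ_sys = 3750 h

3750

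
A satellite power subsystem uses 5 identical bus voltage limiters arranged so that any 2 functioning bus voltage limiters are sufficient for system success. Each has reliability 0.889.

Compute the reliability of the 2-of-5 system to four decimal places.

0.9993

R = Σ_{i=2}^{5} C(5,i) p^i (1−p)^{5−i} with p = 0.889
C(5,2)·0.889^2·0.111^3 = 0.010809
C(5,3)·0.889^3·0.111^2 = 0.086567
C(5,4)·0.889^4·0.111^1 = 0.346657
C(5,5)·0.889^5·0.111^0 = 0.555276
Sum = 0.9993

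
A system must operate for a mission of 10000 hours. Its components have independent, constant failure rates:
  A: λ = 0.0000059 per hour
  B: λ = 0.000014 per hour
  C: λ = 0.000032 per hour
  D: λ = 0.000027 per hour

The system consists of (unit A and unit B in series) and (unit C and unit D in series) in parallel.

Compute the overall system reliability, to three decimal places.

R(A) = exp(−0.0000059 × 10000) = 0.94271
R(B) = exp(−0.000014 × 10000) = 0.86936
R(C) = exp(−0.000032 × 10000) = 0.72615
R(D) = exp(−0.000027 × 10000) = 0.76338
Series (A and B): 0.94271 × 0.86936 = 0.81955
Series (C and D): 0.72615 × 0.76338 = 0.55433
Parallel ([0.81955] and [0.55433]): 1 − (1 − 0.81955)(1 − 0.55433) = 0.920

0.920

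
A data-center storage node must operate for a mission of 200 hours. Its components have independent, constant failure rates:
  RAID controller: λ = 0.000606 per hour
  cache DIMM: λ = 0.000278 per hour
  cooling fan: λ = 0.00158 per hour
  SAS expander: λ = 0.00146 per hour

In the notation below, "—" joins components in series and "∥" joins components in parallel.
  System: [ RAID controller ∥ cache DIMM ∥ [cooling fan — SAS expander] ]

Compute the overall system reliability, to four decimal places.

R(RAID controller) = exp(−0.000606 × 200) = 0.885857
R(cache DIMM) = exp(−0.000278 × 200) = 0.945917
R(cooling fan) = exp(−0.00158 × 200) = 0.729059
R(SAS expander) = exp(−0.00146 × 200) = 0.746769
Series (cooling fan and SAS expander): 0.729059 × 0.746769 = 0.544439
Parallel (RAID controller, cache DIMM, and [0.544439]): 1 − (1 − 0.885857)(1 − 0.945917)(1 − 0.544439) = 0.9972

0.9972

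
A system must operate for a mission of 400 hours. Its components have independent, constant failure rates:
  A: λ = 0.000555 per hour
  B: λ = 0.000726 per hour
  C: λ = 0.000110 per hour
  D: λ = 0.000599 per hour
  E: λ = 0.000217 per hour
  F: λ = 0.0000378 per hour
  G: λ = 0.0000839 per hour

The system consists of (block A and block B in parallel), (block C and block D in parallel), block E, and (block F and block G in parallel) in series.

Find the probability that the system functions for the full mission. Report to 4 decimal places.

0.8624

R(A) = exp(−0.000555 × 400) = 0.800915
R(B) = exp(−0.000726 × 400) = 0.747964
R(C) = exp(−0.000110 × 400) = 0.956954
R(D) = exp(−0.000599 × 400) = 0.786943
R(E) = exp(−0.000217 × 400) = 0.916860
R(F) = exp(−0.0000378 × 400) = 0.984994
R(G) = exp(−0.0000839 × 400) = 0.966997
Parallel (A and B): 1 − (1 − 0.800915)(1 − 0.747964) = 0.949823
Parallel (C and D): 1 − (1 − 0.956954)(1 − 0.786943) = 0.990829
Parallel (F and G): 1 − (1 − 0.984994)(1 − 0.966997) = 0.999505
Series ([0.949823], [0.990829], E, and [0.999505]): 0.949823 × 0.990829 × 0.916860 × 0.999505 = 0.8624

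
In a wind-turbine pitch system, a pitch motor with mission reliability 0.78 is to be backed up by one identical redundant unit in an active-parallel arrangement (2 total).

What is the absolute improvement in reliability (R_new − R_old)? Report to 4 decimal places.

0.1716

R_before = 0.78
R_after = 1 − (1 − 0.78)^2 = 0.9516
ΔR = 0.9516 − 0.78 = 0.1716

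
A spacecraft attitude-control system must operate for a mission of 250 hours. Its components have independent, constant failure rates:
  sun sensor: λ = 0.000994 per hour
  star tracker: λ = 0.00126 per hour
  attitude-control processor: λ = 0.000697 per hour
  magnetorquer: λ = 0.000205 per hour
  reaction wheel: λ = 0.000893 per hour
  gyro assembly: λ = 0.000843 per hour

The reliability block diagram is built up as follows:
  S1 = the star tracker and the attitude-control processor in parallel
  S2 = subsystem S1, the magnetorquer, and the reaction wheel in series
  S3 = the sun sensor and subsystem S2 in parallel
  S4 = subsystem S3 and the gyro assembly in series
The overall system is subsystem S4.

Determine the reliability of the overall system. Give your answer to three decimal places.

R(sun sensor) = exp(−0.000994 × 250) = 0.77997
R(star tracker) = exp(−0.00126 × 250) = 0.72979
R(attitude-control processor) = exp(−0.000697 × 250) = 0.84009
R(magnetorquer) = exp(−0.000205 × 250) = 0.95004
R(reaction wheel) = exp(−0.000893 × 250) = 0.79991
R(gyro assembly) = exp(−0.000843 × 250) = 0.80998
Parallel (star tracker and attitude-control processor): 1 − (1 − 0.72979)(1 − 0.84009) = 0.95679
Series ([0.95679], magnetorquer, and reaction wheel): 0.95679 × 0.95004 × 0.79991 = 0.72711
Parallel (sun sensor and [0.72711]): 1 − (1 − 0.77997)(1 − 0.72711) = 0.93996
Series ([0.93996] and gyro assembly): 0.93996 × 0.80998 = 0.761

0.761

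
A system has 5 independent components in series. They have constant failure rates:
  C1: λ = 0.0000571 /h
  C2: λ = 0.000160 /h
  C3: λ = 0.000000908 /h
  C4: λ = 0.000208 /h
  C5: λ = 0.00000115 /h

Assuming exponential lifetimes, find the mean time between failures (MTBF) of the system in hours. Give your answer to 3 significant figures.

2340

Series of exponential components: λ_sys = Σ λ_i
λ_sys = 0.0000571 + 0.000160 + 0.000000908 + 0.000208 + 0.00000115 = 4.2716e-04 /h
MTBF = 1 / λ_sys = 2340 h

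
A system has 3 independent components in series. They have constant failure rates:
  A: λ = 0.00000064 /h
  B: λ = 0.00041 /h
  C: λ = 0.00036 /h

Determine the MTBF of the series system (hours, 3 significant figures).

1300

Series of exponential components: λ_sys = Σ λ_i
λ_sys = 0.00000064 + 0.00041 + 0.00036 = 7.7064e-04 /h
MTBF = 1 / λ_sys = 1300 h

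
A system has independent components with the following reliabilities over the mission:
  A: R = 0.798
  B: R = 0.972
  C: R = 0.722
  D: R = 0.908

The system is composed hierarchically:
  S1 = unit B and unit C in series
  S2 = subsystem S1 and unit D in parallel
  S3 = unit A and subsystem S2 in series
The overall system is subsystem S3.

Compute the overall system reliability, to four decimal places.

Series (B and C): 0.972000 × 0.722000 = 0.701784
Parallel ([0.701784] and D): 1 − (1 − 0.701784)(1 − 0.908000) = 0.972564
Series (A and [0.972564]): 0.798000 × 0.972564 = 0.7761

0.7761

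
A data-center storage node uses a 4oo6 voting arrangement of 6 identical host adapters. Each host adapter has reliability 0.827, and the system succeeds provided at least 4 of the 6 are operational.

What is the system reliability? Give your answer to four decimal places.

R = Σ_{i=4}^{6} C(6,i) p^i (1−p)^{6−i} with p = 0.827
C(6,4)·0.827^4·0.173^2 = 0.209993
C(6,5)·0.827^5·0.173^1 = 0.401536
C(6,6)·0.827^6·0.173^0 = 0.319914
Sum = 0.9314

0.9314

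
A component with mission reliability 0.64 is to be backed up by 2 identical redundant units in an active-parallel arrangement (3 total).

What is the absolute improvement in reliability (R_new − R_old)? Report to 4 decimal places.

0.3133

R_before = 0.64
R_after = 1 − (1 − 0.64)^3 = 0.9533
ΔR = 0.9533 − 0.64 = 0.3133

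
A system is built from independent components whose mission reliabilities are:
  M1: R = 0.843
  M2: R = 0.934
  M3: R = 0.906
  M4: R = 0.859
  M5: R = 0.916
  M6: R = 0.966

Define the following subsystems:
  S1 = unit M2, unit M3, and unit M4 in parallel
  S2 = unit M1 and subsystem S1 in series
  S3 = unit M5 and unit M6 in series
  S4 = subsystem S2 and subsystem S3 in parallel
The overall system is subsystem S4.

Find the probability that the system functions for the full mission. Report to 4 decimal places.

Parallel (M2, M3, and M4): 1 − (1 − 0.934000)(1 − 0.906000)(1 − 0.859000) = 0.999125
Series (M1 and [0.999125]): 0.843000 × 0.999125 = 0.842262
Series (M5 and M6): 0.916000 × 0.966000 = 0.884856
Parallel ([0.842262] and [0.884856]): 1 − (1 − 0.842262)(1 − 0.884856) = 0.9818

0.9818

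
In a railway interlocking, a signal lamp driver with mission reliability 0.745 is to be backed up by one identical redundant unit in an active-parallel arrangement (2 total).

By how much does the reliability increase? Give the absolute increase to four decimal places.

0.1900

R_before = 0.745
R_after = 1 − (1 − 0.745)^2 = 0.9350
ΔR = 0.9350 − 0.745 = 0.1900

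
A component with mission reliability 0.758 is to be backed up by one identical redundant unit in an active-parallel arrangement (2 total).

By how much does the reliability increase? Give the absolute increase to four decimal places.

R_before = 0.758
R_after = 1 − (1 − 0.758)^2 = 0.9414
ΔR = 0.9414 − 0.758 = 0.1834

0.1834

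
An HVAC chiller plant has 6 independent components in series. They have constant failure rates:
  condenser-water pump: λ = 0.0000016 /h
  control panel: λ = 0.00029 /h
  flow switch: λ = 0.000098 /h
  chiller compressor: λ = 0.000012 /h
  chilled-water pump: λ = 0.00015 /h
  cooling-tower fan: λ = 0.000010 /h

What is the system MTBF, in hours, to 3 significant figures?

1780

Series of exponential components: λ_sys = Σ λ_i
λ_sys = 0.0000016 + 0.00029 + 0.000098 + 0.000012 + 0.00015 + 0.000010 = 5.6160e-04 /h
MTBF = 1 / λ_sys = 1780 h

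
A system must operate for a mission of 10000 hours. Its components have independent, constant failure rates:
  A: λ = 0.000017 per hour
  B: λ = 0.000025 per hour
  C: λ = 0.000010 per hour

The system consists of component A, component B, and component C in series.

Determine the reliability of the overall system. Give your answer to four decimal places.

0.5945

R(A) = exp(−0.000017 × 10000) = 0.843665
R(B) = exp(−0.000025 × 10000) = 0.778801
R(C) = exp(−0.000010 × 10000) = 0.904837
Series (A, B, and C): 0.843665 × 0.778801 × 0.904837 = 0.5945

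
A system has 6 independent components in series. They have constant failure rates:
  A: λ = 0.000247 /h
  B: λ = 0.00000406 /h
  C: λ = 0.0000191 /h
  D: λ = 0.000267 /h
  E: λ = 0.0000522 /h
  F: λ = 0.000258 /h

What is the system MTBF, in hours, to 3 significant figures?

Series of exponential components: λ_sys = Σ λ_i
λ_sys = 0.000247 + 0.00000406 + 0.0000191 + 0.000267 + 0.0000522 + 0.000258 = 8.4736e-04 /h
MTBF = 1 / λ_sys = 1180 h

1180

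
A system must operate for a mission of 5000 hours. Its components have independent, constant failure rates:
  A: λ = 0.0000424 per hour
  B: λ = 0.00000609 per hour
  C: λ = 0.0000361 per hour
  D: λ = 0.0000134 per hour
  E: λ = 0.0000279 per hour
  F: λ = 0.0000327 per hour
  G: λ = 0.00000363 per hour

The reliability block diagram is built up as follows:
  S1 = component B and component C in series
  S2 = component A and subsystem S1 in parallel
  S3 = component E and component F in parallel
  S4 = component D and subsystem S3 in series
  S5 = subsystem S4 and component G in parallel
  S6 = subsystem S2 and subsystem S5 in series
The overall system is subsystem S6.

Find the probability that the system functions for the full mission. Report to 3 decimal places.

0.962

R(A) = exp(−0.0000424 × 5000) = 0.80896
R(B) = exp(−0.00000609 × 5000) = 0.97001
R(C) = exp(−0.0000361 × 5000) = 0.83485
R(D) = exp(−0.0000134 × 5000) = 0.93520
R(E) = exp(−0.0000279 × 5000) = 0.86979
R(F) = exp(−0.0000327 × 5000) = 0.84917
R(G) = exp(−0.00000363 × 5000) = 0.98201
Series (B and C): 0.97001 × 0.83485 = 0.80981
Parallel (A and [0.80981]): 1 − (1 − 0.80896)(1 − 0.80981) = 0.96367
Parallel (E and F): 1 − (1 − 0.86979)(1 − 0.84917) = 0.98036
Series (D and [0.98036]): 0.93520 × 0.98036 = 0.91683
Parallel ([0.91683] and G): 1 − (1 − 0.91683)(1 − 0.98201) = 0.99850
Series ([0.96367] and [0.99850]): 0.96367 × 0.99850 = 0.962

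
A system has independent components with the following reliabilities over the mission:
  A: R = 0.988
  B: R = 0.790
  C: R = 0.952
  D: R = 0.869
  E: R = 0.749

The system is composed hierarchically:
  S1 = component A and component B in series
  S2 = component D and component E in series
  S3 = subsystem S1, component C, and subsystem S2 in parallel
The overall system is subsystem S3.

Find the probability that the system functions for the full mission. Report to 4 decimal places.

0.9963

Series (A and B): 0.988000 × 0.790000 = 0.780520
Series (D and E): 0.869000 × 0.749000 = 0.650881
Parallel ([0.780520], C, and [0.650881]): 1 − (1 − 0.780520)(1 − 0.952000)(1 − 0.650881) = 0.9963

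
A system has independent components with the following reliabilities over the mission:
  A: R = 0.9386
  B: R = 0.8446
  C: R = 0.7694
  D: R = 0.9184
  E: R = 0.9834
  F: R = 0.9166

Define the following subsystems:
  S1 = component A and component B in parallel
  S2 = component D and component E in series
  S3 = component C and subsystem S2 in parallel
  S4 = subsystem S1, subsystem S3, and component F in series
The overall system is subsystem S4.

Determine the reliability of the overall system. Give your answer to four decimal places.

0.8876

Parallel (A and B): 1 − (1 − 0.938600)(1 − 0.844600) = 0.990458
Series (D and E): 0.918400 × 0.983400 = 0.903155
Parallel (C and [0.903155]): 1 − (1 − 0.769400)(1 − 0.903155) = 0.977668
Series ([0.990458], [0.977668], and F): 0.990458 × 0.977668 × 0.916600 = 0.8876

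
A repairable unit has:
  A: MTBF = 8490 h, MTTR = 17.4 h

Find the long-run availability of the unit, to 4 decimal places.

A(A) = MTBF/(MTBF+MTTR) = 8490/(8490+17.4) = 0.9980

0.9980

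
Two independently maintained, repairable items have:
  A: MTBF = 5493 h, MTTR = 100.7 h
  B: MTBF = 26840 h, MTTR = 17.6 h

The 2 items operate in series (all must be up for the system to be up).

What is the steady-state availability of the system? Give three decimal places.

A(A) = MTBF/(MTBF+MTTR) = 5493/(5493+100.7) = 0.981998
A(B) = MTBF/(MTBF+MTTR) = 26840/(26840+17.6) = 0.999345
Series availability: 0.981998 × 0.999345 = 0.981

0.981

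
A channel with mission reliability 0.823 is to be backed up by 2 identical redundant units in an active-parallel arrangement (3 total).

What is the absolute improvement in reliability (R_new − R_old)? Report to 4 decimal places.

0.1715

R_before = 0.823
R_after = 1 − (1 − 0.823)^3 = 0.9945
ΔR = 0.9945 − 0.823 = 0.1715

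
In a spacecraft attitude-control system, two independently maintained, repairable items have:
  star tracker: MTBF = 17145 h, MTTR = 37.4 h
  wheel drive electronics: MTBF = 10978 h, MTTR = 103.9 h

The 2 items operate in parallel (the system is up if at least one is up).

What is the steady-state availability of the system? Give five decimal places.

A(star tracker) = MTBF/(MTBF+MTTR) = 17145/(17145+37.4) = 0.997823
A(wheel drive electronics) = MTBF/(MTBF+MTTR) = 10978/(10978+103.9) = 0.990624
Parallel availability: 1 − (1 − 0.997823)(1 − 0.990624) = 0.99998

0.99998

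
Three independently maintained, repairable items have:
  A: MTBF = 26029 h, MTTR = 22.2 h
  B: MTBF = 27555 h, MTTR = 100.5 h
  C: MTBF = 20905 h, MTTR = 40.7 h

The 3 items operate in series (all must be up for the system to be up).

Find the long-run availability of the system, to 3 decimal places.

A(A) = MTBF/(MTBF+MTTR) = 26029/(26029+22.2) = 0.999148
A(B) = MTBF/(MTBF+MTTR) = 27555/(27555+100.5) = 0.996366
A(C) = MTBF/(MTBF+MTTR) = 20905/(20905+40.7) = 0.998057
Series availability: 0.999148 × 0.996366 × 0.998057 = 0.994

0.994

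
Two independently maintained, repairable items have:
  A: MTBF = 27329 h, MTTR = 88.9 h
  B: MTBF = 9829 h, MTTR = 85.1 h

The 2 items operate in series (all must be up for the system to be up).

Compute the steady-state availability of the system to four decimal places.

0.9882

A(A) = MTBF/(MTBF+MTTR) = 27329/(27329+88.9) = 0.996758
A(B) = MTBF/(MTBF+MTTR) = 9829/(9829+85.1) = 0.991416
Series availability: 0.996758 × 0.991416 = 0.9882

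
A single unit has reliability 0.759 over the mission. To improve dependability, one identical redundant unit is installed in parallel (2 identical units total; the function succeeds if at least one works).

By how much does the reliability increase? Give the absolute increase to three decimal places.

R_before = 0.759
R_after = 1 − (1 − 0.759)^2 = 0.942
ΔR = 0.942 − 0.759 = 0.183

0.183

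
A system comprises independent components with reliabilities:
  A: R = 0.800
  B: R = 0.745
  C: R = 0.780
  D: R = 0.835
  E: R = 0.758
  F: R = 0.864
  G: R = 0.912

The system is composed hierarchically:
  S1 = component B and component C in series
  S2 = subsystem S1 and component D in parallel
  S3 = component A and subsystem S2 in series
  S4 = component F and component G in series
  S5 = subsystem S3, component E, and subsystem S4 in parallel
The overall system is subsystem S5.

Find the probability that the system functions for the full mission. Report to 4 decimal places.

0.9869

Series (B and C): 0.745000 × 0.780000 = 0.581100
Parallel ([0.581100] and D): 1 − (1 − 0.581100)(1 − 0.835000) = 0.930882
Series (A and [0.930882]): 0.800000 × 0.930882 = 0.744706
Series (F and G): 0.864000 × 0.912000 = 0.787968
Parallel ([0.744706], E, and [0.787968]): 1 − (1 − 0.744706)(1 − 0.758000)(1 − 0.787968) = 0.9869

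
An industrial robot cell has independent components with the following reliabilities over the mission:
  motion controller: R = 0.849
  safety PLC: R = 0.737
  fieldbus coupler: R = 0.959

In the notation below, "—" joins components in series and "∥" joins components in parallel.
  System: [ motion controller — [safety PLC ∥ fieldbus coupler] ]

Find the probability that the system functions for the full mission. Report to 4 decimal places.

Parallel (safety PLC and fieldbus coupler): 1 − (1 − 0.737000)(1 − 0.959000) = 0.989217
Series (motion controller and [0.989217]): 0.849000 × 0.989217 = 0.8398

0.8398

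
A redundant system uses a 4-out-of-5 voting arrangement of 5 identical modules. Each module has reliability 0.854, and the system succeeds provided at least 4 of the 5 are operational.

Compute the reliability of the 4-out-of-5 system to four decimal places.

0.8425

R = Σ_{i=4}^{5} C(5,i) p^i (1−p)^{5−i} with p = 0.854
C(5,4)·0.854^4·0.146^1 = 0.388288
C(5,5)·0.854^5·0.146^0 = 0.454244
Sum = 0.8425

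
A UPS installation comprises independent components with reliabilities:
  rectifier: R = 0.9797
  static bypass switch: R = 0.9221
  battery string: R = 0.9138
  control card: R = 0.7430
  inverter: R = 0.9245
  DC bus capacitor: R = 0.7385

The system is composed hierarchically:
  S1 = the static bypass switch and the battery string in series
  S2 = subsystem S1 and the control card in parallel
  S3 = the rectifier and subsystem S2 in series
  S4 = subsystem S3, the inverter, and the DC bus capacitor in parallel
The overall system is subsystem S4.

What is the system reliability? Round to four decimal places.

Series (static bypass switch and battery string): 0.922100 × 0.913800 = 0.842615
Parallel ([0.842615] and control card): 1 − (1 − 0.842615)(1 − 0.743000) = 0.959552
Series (rectifier and [0.959552]): 0.979700 × 0.959552 = 0.940073
Parallel ([0.940073], inverter, and DC bus capacitor): 1 − (1 − 0.940073)(1 − 0.924500)(1 − 0.738500) = 0.9988

0.9988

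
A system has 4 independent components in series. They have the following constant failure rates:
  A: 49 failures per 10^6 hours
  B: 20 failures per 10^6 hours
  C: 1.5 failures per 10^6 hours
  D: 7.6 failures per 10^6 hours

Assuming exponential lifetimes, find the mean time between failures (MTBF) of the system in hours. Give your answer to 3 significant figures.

Series of exponential components: λ_sys = Σ λ_i
λ_sys = 0.000049 + 0.000020 + 0.0000015 + 0.0000076 = 7.8100e-05 /h
MTBF = 1 / λ_sys = 12800 h

12800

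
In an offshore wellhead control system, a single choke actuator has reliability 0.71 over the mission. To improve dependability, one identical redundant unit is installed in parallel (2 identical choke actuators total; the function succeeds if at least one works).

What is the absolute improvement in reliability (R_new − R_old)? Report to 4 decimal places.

R_before = 0.71
R_after = 1 − (1 − 0.71)^2 = 0.9159
ΔR = 0.9159 − 0.71 = 0.2059

0.2059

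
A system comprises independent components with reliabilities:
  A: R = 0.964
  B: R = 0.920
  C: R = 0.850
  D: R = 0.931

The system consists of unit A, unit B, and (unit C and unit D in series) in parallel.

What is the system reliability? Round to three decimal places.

0.999

Series (C and D): 0.85000 × 0.93100 = 0.79135
Parallel (A, B, and [0.79135]): 1 − (1 − 0.96400)(1 − 0.92000)(1 − 0.79135) = 0.999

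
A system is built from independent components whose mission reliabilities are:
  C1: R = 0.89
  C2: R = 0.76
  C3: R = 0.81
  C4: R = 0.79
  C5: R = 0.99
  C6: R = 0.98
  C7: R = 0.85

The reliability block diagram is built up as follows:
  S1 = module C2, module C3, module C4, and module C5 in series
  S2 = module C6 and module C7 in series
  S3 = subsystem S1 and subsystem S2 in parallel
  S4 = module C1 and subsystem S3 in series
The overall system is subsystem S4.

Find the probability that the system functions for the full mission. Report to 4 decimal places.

0.8129

Series (C2, C3, C4, and C5): 0.760000 × 0.810000 × 0.790000 × 0.990000 = 0.481461
Series (C6 and C7): 0.980000 × 0.850000 = 0.833000
Parallel ([0.481461] and [0.833000]): 1 − (1 − 0.481461)(1 − 0.833000) = 0.913404
Series (C1 and [0.913404]): 0.890000 × 0.913404 = 0.8129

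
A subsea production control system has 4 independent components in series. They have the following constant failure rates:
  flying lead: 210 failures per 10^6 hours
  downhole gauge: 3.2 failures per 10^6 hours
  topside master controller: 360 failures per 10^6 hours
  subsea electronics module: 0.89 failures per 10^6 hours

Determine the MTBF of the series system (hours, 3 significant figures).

1740

Series of exponential components: λ_sys = Σ λ_i
λ_sys = 0.00021 + 0.0000032 + 0.00036 + 0.00000089 = 5.7409e-04 /h
MTBF = 1 / λ_sys = 1740 h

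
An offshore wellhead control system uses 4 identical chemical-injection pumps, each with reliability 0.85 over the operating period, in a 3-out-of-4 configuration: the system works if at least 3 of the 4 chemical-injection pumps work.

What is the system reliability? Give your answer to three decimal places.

0.890

R = Σ_{i=3}^{4} C(4,i) p^i (1−p)^{4−i} with p = 0.85
C(4,3)·0.85^3·0.15^1 = 0.36848
C(4,4)·0.85^4·0.15^0 = 0.52201
Sum = 0.890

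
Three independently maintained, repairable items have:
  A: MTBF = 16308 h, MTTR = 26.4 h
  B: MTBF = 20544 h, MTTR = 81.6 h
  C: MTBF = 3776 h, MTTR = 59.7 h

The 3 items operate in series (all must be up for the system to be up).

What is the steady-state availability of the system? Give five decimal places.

A(A) = MTBF/(MTBF+MTTR) = 16308/(16308+26.4) = 0.998384
A(B) = MTBF/(MTBF+MTTR) = 20544/(20544+81.6) = 0.996044
A(C) = MTBF/(MTBF+MTTR) = 3776/(3776+59.7) = 0.984436
Series availability: 0.998384 × 0.996044 × 0.984436 = 0.97896

0.97896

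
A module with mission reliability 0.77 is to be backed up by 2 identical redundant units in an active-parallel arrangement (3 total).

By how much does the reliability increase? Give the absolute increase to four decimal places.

R_before = 0.77
R_after = 1 − (1 − 0.77)^3 = 0.9878
ΔR = 0.9878 − 0.77 = 0.2178

0.2178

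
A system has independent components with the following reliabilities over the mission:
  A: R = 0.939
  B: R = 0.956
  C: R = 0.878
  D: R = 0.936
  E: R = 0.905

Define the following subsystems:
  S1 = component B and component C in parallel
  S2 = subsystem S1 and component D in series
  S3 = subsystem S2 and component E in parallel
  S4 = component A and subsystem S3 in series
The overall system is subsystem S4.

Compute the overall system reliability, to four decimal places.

0.9328

Parallel (B and C): 1 − (1 − 0.956000)(1 − 0.878000) = 0.994632
Series ([0.994632] and D): 0.994632 × 0.936000 = 0.930976
Parallel ([0.930976] and E): 1 − (1 − 0.930976)(1 − 0.905000) = 0.993443
Series (A and [0.993443]): 0.939000 × 0.993443 = 0.9328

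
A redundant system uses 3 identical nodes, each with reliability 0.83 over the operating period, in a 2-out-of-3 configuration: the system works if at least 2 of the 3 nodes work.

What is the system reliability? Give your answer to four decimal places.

0.9231

R = Σ_{i=2}^{3} C(3,i) p^i (1−p)^{3−i} with p = 0.83
C(3,2)·0.83^2·0.17^1 = 0.351339
C(3,3)·0.83^3·0.17^0 = 0.571787
Sum = 0.9231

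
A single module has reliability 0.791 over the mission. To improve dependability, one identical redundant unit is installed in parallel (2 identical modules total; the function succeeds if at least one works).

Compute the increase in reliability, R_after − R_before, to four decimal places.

R_before = 0.791
R_after = 1 − (1 − 0.791)^2 = 0.9563
ΔR = 0.9563 − 0.791 = 0.1653

0.1653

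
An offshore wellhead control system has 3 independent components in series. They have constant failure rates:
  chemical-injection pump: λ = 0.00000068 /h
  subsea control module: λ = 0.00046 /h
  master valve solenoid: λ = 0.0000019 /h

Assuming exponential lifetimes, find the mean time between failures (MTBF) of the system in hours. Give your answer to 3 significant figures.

2160

Series of exponential components: λ_sys = Σ λ_i
λ_sys = 0.00000068 + 0.00046 + 0.0000019 = 4.6258e-04 /h
MTBF = 1 / λ_sys = 2160 h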